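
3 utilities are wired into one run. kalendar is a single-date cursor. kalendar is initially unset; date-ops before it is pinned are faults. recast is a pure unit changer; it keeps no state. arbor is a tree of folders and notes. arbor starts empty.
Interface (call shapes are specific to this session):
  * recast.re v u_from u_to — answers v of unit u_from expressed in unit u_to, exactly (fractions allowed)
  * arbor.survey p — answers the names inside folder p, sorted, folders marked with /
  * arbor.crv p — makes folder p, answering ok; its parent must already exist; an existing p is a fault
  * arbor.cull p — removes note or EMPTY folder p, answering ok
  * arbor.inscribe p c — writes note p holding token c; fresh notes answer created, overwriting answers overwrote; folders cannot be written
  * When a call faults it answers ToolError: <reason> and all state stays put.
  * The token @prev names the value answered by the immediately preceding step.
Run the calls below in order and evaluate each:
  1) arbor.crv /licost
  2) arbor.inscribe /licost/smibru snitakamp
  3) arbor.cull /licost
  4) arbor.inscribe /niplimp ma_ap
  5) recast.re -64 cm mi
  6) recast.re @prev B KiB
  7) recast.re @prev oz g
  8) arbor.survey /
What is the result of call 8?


Answer: [licost/, niplimp]

Derivation:
// arbor.crv(p: /licost) : ok
// arbor.inscribe(p: /licost/smibru, c: snitakamp) : created
// arbor.cull(p: /licost) : ToolError: not empty
// arbor.inscribe(p: /niplimp, c: ma_ap) : created
// recast.re(v: -64, u_from: cm, u_to: mi) : -5/12573
// recast.re(v: @prev, u_from: B, u_to: KiB) : -5/12874752
// recast.re(v: @prev, u_from: oz, u_to: g) : -4123567/374538240000
// arbor.survey(p: /) : [licost/, niplimp]


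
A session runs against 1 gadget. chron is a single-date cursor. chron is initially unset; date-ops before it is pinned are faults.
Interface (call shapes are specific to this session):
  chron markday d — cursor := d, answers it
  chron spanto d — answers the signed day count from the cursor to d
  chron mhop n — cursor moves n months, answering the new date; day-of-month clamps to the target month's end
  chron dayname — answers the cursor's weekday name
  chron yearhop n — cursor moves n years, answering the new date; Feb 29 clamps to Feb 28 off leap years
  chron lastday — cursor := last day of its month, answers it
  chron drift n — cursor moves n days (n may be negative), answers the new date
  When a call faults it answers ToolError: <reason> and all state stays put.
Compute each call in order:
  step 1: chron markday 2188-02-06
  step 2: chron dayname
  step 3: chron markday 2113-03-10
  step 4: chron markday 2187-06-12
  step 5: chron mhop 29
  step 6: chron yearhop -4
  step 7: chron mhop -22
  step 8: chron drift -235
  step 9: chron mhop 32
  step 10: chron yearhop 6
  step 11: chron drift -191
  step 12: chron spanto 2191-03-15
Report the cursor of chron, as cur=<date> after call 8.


Answer: cur=2183-05-22

Derivation:
Step: chron markday[2188-02-06]
Result: 2188-02-06
Step: chron dayname[]
Result: Wednesday
Step: chron markday[2113-03-10]
Result: 2113-03-10
Step: chron markday[2187-06-12]
Result: 2187-06-12
Step: chron mhop[29]
Result: 2189-11-12
Step: chron yearhop[-4]
Result: 2185-11-12
Step: chron mhop[-22]
Result: 2184-01-12
Step: chron drift[-235]
Result: 2183-05-22
Step: chron mhop[32]
Result: 2186-01-22
Step: chron yearhop[6]
Result: 2192-01-22
Step: chron drift[-191]
Result: 2191-07-15
Step: chron spanto[2191-03-15]
Result: -122


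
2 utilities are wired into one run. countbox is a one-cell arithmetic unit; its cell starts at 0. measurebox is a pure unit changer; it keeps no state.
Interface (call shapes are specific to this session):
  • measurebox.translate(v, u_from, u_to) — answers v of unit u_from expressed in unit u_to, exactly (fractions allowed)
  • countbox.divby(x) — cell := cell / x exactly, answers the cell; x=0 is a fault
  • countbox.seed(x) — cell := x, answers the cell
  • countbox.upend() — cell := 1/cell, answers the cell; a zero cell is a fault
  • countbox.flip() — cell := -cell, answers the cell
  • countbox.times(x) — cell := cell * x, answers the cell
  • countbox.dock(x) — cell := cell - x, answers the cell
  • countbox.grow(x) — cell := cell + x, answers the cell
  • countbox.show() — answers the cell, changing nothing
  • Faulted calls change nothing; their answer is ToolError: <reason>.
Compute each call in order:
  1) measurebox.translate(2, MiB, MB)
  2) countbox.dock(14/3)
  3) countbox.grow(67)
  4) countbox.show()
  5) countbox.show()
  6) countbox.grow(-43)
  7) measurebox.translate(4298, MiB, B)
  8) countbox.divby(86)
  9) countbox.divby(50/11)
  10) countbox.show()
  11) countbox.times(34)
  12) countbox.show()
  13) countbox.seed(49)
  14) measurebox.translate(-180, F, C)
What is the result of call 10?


Act: measurebox.translate[v=2; u_from=MiB; u_to=MB]
Obs: 32768/15625
Act: countbox.dock[x=14/3]
Obs: -14/3
Act: countbox.grow[x=67]
Obs: 187/3
Act: countbox.show[]
Obs: 187/3
Act: countbox.show[]
Obs: 187/3
Act: countbox.grow[x=-43]
Obs: 58/3
Act: measurebox.translate[v=4298; u_from=MiB; u_to=B]
Obs: 4506779648
Act: countbox.divby[x=86]
Obs: 29/129
Act: countbox.divby[x=50/11]
Obs: 319/6450
Act: countbox.show[]
Obs: 319/6450
Act: countbox.times[x=34]
Obs: 5423/3225
Act: countbox.show[]
Obs: 5423/3225
Act: countbox.seed[x=49]
Obs: 49
Act: measurebox.translate[v=-180; u_from=F; u_to=C]
Obs: -1060/9

Answer: 319/6450


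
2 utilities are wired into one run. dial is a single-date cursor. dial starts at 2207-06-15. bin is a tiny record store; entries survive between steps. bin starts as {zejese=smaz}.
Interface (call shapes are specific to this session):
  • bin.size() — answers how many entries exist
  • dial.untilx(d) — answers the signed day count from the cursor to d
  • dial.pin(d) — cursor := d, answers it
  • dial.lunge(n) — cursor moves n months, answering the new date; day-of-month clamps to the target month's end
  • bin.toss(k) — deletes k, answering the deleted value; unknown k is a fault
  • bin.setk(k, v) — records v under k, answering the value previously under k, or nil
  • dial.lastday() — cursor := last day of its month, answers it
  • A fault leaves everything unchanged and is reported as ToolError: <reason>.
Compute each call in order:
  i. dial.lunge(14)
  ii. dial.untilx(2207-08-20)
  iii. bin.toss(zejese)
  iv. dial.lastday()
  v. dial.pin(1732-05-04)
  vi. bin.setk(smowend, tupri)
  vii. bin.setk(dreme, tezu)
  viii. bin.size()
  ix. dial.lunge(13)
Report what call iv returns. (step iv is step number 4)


Answer: 2208-08-31

Derivation:
I use dial.lunge using n='14': 2208-08-15.
I run dial.untilx using d='2207-08-20', and observe -361.
Invoking bin.toss using k='zejese', giving smaz.
Next I call dial.lastday(), and get 2208-08-31.
Next I call dial.pin using d='1732-05-04', → 1732-05-04.
I invoke bin.setk using k='smowend', v='tupri': nil.
Then bin.setk using k='dreme', v='tezu', → nil.
I invoke bin.size(), and see 2.
Calling dial.lunge using n='13', yielding 1733-06-04.


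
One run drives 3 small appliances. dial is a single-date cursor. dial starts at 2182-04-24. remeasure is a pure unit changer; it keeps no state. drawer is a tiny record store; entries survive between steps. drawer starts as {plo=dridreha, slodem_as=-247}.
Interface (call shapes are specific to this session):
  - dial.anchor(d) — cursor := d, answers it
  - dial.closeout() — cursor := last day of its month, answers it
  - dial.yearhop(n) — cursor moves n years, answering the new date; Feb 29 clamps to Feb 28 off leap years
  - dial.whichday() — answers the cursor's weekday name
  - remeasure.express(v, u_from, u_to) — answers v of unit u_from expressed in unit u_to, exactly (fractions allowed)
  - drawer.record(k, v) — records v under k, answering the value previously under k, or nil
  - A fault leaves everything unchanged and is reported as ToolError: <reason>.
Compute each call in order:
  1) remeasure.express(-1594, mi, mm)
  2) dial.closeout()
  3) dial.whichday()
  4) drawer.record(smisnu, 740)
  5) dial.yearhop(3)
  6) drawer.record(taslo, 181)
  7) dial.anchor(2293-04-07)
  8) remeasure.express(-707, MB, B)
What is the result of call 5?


==> express(-1594, mi, mm)
<== -2565294336
==> closeout()
<== 2182-04-30
==> whichday()
<== Tuesday
==> record(smisnu, 740)
<== nil
==> yearhop(3)
<== 2185-04-30
==> record(taslo, 181)
<== nil
==> anchor(2293-04-07)
<== 2293-04-07
==> express(-707, MB, B)
<== -707000000

Answer: 2185-04-30


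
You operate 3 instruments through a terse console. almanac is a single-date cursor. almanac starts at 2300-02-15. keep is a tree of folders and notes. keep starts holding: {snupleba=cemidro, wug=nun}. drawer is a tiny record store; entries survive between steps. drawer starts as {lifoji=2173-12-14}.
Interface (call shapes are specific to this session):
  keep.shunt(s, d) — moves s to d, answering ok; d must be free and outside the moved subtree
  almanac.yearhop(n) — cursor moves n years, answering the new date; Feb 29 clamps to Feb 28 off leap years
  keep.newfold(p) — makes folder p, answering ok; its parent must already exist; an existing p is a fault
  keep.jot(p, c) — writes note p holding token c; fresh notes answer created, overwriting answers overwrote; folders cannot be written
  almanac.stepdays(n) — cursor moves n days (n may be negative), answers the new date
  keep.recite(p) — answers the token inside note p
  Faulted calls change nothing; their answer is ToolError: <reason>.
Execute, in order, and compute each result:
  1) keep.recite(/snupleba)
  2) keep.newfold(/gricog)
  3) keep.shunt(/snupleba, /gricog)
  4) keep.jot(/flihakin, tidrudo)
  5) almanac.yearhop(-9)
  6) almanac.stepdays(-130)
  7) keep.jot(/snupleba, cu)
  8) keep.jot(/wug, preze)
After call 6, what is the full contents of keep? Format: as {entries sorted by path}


;; keep.recite(p→/snupleba) == cemidro
;; keep.newfold(p→/gricog) == ok
;; keep.shunt(s→/snupleba, d→/gricog) == ToolError: exists
;; keep.jot(p→/flihakin, c→tidrudo) == created
;; almanac.yearhop(n→-9) == 2291-02-15
;; almanac.stepdays(n→-130) == 2290-10-08
;; keep.jot(p→/snupleba, c→cu) == overwrote
;; keep.jot(p→/wug, c→preze) == overwrote

Answer: {flihakin=tidrudo, gricog/, snupleba=cemidro, wug=nun}


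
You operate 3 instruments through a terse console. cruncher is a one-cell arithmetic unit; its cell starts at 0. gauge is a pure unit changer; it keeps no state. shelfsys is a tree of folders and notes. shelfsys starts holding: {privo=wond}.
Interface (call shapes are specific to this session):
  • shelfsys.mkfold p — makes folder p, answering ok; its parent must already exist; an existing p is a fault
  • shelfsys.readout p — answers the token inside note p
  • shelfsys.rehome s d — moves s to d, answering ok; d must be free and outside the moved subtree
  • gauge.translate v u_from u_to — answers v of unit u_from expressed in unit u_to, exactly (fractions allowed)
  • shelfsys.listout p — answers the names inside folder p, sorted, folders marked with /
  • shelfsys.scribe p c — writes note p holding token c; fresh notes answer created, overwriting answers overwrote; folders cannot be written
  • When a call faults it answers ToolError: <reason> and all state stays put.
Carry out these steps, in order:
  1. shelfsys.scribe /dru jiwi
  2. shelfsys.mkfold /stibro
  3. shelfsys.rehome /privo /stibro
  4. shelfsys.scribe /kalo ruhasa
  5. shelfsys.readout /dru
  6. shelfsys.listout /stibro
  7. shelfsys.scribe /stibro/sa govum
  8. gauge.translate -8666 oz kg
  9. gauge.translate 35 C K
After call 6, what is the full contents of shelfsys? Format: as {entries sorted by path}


Answer: {dru=jiwi, kalo=ruhasa, privo=wond, stibro/}

Derivation:
==> shelfsys.scribe(/dru, jiwi)
<== created
==> shelfsys.mkfold(/stibro)
<== ok
==> shelfsys.rehome(/privo, /stibro)
<== ToolError: exists
==> shelfsys.scribe(/kalo, ruhasa)
<== created
==> shelfsys.readout(/dru)
<== jiwi
==> shelfsys.listout(/stibro)
<== []
==> shelfsys.scribe(/stibro/sa, govum)
<== created
==> gauge.translate(-8666, oz, kg)
<== -196541573921/800000000
==> gauge.translate(35, C, K)
<== 6163/20


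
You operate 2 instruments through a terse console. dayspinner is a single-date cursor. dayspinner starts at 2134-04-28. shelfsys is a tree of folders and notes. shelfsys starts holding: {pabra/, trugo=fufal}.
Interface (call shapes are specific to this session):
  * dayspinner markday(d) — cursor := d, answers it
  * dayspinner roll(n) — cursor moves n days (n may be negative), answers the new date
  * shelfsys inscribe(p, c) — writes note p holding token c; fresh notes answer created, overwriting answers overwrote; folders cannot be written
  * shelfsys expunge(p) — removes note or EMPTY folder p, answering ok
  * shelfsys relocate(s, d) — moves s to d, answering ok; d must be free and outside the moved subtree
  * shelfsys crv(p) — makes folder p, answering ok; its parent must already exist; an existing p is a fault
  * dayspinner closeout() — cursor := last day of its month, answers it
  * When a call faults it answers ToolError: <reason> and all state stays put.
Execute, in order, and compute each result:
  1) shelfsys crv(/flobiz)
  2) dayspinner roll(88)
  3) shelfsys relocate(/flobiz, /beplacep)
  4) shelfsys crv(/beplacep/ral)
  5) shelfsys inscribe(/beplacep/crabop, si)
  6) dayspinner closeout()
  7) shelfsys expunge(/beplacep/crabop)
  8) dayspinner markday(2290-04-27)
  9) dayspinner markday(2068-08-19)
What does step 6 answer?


[in] shelfsys crv /flobiz
[out] ok
[in] dayspinner roll 88
[out] 2134-07-25
[in] shelfsys relocate /flobiz /beplacep
[out] ok
[in] shelfsys crv /beplacep/ral
[out] ok
[in] shelfsys inscribe /beplacep/crabop si
[out] created
[in] dayspinner closeout
[out] 2134-07-31
[in] shelfsys expunge /beplacep/crabop
[out] ok
[in] dayspinner markday 2290-04-27
[out] 2290-04-27
[in] dayspinner markday 2068-08-19
[out] 2068-08-19

Answer: 2134-07-31


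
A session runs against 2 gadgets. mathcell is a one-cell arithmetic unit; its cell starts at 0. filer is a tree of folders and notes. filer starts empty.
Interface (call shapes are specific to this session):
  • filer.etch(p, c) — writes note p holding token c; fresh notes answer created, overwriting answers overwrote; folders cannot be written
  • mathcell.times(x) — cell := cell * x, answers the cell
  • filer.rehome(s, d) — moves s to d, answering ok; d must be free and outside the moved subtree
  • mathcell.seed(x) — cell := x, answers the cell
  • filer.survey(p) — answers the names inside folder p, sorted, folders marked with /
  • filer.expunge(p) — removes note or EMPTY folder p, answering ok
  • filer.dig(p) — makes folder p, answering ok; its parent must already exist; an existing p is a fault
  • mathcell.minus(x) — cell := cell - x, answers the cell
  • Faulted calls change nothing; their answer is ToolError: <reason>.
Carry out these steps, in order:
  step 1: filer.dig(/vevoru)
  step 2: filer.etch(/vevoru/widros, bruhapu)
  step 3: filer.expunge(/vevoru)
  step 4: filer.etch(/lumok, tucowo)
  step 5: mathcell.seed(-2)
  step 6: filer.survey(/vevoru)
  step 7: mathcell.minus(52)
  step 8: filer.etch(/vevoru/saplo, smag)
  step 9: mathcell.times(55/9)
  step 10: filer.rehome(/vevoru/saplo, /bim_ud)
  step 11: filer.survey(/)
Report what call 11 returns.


Answer: [bim_ud, lumok, vevoru/]

Derivation:
Step: filer.dig[p→/vevoru]
Result: ok
Step: filer.etch[p→/vevoru/widros; c→bruhapu]
Result: created
Step: filer.expunge[p→/vevoru]
Result: ToolError: not empty
Step: filer.etch[p→/lumok; c→tucowo]
Result: created
Step: mathcell.seed[x→-2]
Result: -2
Step: filer.survey[p→/vevoru]
Result: [widros]
Step: mathcell.minus[x→52]
Result: -54
Step: filer.etch[p→/vevoru/saplo; c→smag]
Result: created
Step: mathcell.times[x→55/9]
Result: -330
Step: filer.rehome[s→/vevoru/saplo; d→/bim_ud]
Result: ok
Step: filer.survey[p→/]
Result: [bim_ud, lumok, vevoru/]


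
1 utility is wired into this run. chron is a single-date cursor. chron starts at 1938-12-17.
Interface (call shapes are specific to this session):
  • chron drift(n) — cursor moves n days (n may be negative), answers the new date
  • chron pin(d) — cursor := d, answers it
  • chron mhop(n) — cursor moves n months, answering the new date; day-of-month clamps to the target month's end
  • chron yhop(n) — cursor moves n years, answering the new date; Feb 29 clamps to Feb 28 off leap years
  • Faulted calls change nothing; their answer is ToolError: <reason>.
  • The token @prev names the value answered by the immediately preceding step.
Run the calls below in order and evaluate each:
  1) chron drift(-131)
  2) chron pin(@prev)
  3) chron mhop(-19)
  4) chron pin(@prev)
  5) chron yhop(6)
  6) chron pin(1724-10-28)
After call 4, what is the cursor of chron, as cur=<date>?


→ chron drift(n: -131)
← 1938-08-08
→ chron pin(d: @prev)
← 1938-08-08
→ chron mhop(n: -19)
← 1937-01-08
→ chron pin(d: @prev)
← 1937-01-08
→ chron yhop(n: 6)
← 1943-01-08
→ chron pin(d: 1724-10-28)
← 1724-10-28

Answer: cur=1937-01-08


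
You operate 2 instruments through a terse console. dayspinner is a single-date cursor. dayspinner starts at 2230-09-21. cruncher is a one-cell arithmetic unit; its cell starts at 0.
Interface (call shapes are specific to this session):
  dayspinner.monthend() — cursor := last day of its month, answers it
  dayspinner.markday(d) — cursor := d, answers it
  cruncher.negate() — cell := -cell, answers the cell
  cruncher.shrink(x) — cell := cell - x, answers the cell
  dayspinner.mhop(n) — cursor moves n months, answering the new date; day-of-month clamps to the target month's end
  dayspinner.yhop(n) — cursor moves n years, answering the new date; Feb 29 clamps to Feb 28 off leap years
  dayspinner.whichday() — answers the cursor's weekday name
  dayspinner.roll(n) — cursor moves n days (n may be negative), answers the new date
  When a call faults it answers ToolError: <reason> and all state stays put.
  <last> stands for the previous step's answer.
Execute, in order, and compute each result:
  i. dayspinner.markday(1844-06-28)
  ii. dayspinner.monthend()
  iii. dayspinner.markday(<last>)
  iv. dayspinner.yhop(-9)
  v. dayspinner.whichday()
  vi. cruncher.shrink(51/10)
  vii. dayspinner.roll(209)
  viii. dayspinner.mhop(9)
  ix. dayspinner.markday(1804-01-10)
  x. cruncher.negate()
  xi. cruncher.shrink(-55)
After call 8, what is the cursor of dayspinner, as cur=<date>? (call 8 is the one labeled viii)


Do: markday[d='1844-06-28']
See: 1844-06-28
Do: monthend[]
See: 1844-06-30
Do: markday[d='<last>']
See: 1844-06-30
Do: yhop[n='-9']
See: 1835-06-30
Do: whichday[]
See: Tuesday
Do: shrink[x='51/10']
See: -51/10
Do: roll[n='209']
See: 1836-01-25
Do: mhop[n='9']
See: 1836-10-25
Do: markday[d='1804-01-10']
See: 1804-01-10
Do: negate[]
See: 51/10
Do: shrink[x='-55']
See: 601/10

Answer: cur=1836-10-25


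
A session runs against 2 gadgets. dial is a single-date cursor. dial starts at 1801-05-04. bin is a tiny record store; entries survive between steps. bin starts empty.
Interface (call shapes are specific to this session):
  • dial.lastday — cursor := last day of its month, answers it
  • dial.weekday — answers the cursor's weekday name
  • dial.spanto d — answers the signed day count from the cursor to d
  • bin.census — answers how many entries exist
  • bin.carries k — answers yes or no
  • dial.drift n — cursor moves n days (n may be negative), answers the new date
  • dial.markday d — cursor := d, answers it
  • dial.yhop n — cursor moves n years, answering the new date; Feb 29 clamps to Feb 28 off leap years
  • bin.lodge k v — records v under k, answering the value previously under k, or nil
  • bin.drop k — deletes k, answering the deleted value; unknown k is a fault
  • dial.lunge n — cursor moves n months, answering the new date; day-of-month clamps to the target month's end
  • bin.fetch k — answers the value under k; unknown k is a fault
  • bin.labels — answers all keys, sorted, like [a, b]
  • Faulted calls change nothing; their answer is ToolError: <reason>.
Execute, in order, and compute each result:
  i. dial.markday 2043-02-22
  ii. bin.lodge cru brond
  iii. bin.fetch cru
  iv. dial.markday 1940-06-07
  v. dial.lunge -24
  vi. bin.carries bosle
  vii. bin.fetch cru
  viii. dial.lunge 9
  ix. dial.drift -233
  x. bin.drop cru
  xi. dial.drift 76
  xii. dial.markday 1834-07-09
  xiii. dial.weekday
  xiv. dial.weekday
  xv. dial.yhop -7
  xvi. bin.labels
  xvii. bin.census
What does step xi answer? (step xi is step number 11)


# 1. dial.markday(d→2043-02-22) ~> 2043-02-22
# 2. bin.lodge(k→cru, v→brond) ~> nil
# 3. bin.fetch(k→cru) ~> brond
# 4. dial.markday(d→1940-06-07) ~> 1940-06-07
# 5. dial.lunge(n→-24) ~> 1938-06-07
# 6. bin.carries(k→bosle) ~> no
# 7. bin.fetch(k→cru) ~> brond
# 8. dial.lunge(n→9) ~> 1939-03-07
# 9. dial.drift(n→-233) ~> 1938-07-17
# 10. bin.drop(k→cru) ~> brond
# 11. dial.drift(n→76) ~> 1938-10-01
# 12. dial.markday(d→1834-07-09) ~> 1834-07-09
# 13. dial.weekday() ~> Wednesday
# 14. dial.weekday() ~> Wednesday
# 15. dial.yhop(n→-7) ~> 1827-07-09
# 16. bin.labels() ~> []
# 17. bin.census() ~> 0

Answer: 1938-10-01


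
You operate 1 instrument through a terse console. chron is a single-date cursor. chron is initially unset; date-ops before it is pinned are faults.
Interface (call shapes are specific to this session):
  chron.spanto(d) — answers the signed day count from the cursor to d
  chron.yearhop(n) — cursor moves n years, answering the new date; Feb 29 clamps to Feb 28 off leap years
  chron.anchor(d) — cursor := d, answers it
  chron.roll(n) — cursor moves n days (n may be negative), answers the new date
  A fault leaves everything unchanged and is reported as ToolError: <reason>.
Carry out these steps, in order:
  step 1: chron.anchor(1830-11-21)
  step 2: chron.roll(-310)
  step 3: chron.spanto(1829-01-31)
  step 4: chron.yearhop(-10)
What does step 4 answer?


Answer: 1820-01-15

Derivation:
~$ anchor d=1830-11-21
[out] 1830-11-21
~$ roll n=-310
[out] 1830-01-15
~$ spanto d=1829-01-31
[out] -349
~$ yearhop n=-10
[out] 1820-01-15


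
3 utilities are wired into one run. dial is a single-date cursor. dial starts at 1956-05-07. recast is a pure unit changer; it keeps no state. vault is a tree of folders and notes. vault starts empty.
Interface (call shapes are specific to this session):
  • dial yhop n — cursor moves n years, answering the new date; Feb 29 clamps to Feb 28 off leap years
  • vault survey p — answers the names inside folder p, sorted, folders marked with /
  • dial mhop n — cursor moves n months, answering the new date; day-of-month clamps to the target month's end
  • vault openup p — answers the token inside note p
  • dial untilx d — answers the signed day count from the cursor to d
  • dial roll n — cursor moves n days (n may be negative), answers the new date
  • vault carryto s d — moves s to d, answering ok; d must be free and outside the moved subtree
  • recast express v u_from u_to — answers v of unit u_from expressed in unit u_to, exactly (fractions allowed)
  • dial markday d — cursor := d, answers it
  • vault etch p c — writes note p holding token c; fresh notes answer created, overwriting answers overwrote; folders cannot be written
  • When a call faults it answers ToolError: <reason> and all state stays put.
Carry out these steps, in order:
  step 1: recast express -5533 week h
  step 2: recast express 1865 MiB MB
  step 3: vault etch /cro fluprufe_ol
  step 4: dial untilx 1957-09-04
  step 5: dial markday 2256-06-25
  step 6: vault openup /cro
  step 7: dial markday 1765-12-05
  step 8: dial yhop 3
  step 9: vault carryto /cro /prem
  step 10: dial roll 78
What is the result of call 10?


Answer: 1769-02-21

Derivation:
>> recast express(v=-5533, u_from=week, u_to=h)
<< -929544
>> recast express(v=1865, u_from=MiB, u_to=MB)
<< 6111232/3125
>> vault etch(p=/cro, c=fluprufe_ol)
<< created
>> dial untilx(d=1957-09-04)
<< 485
>> dial markday(d=2256-06-25)
<< 2256-06-25
>> vault openup(p=/cro)
<< fluprufe_ol
>> dial markday(d=1765-12-05)
<< 1765-12-05
>> dial yhop(n=3)
<< 1768-12-05
>> vault carryto(s=/cro, d=/prem)
<< ok
>> dial roll(n=78)
<< 1769-02-21


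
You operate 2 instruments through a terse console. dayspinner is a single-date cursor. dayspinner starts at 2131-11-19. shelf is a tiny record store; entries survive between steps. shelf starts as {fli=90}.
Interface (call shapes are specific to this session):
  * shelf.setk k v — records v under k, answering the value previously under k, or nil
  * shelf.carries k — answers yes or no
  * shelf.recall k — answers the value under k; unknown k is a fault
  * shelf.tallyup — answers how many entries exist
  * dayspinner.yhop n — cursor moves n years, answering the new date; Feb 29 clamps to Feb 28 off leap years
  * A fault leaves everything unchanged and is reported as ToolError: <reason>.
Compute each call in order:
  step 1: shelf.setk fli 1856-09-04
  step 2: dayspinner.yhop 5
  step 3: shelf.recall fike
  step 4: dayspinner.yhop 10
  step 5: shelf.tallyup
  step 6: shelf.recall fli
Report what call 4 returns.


Then shelf.setk passing k=fli, v=1856-09-04: 90.
Using dayspinner.yhop passing n=5: 2136-11-19.
Next I call shelf.recall passing k=fike, and observe ToolError: no such key fike.
Next I call dayspinner.yhop passing n=10, → 2146-11-19.
I try shelf.tallyup(): 1.
Calling shelf.recall passing k=fli, and see 1856-09-04.

Answer: 2146-11-19


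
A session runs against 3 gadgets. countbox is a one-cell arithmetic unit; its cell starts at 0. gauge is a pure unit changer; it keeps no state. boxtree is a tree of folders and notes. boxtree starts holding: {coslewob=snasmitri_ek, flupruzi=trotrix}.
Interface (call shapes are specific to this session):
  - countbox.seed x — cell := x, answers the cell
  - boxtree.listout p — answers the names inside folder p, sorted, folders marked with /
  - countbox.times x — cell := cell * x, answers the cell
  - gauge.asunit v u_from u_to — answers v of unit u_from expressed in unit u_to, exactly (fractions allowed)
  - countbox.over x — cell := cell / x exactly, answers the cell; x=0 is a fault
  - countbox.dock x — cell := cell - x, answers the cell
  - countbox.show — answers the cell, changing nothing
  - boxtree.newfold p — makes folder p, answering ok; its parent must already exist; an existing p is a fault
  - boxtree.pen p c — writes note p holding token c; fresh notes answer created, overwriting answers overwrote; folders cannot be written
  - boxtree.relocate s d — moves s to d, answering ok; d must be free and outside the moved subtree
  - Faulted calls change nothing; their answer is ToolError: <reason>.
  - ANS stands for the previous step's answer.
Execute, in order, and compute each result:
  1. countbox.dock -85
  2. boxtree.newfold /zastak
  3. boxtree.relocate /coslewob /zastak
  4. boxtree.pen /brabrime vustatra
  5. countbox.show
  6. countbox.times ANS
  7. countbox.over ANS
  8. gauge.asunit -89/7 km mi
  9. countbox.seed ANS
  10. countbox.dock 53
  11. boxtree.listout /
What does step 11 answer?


Do: countbox.dock[x=-85]
See: 85
Do: boxtree.newfold[p=/zastak]
See: ok
Do: boxtree.relocate[s=/coslewob; d=/zastak]
See: ToolError: exists
Do: boxtree.pen[p=/brabrime; c=vustatra]
See: created
Do: countbox.show[]
See: 85
Do: countbox.times[x=ANS]
See: 7225
Do: countbox.over[x=ANS]
See: 1
Do: gauge.asunit[v=-89/7; u_from=km; u_to=mi]
See: -1390625/176022
Do: countbox.seed[x=ANS]
See: -1390625/176022
Do: countbox.dock[x=53]
See: -10719791/176022
Do: boxtree.listout[p=/]
See: [brabrime, coslewob, flupruzi, zastak/]

Answer: [brabrime, coslewob, flupruzi, zastak/]


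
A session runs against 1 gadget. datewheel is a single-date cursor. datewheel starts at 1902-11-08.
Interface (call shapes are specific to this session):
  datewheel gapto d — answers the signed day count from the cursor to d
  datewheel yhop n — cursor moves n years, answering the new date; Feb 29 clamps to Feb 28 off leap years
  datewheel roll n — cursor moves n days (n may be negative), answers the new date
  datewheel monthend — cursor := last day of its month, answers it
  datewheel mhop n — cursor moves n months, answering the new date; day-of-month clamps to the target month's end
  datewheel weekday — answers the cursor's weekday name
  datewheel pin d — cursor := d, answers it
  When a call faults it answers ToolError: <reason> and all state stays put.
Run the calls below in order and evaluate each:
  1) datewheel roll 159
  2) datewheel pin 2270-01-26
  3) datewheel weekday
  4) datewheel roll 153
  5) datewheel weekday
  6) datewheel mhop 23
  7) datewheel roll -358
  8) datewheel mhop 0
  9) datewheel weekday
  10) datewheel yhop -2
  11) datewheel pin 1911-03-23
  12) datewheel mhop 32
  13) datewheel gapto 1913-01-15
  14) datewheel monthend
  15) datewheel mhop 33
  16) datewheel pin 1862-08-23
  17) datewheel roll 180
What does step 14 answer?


Answer: 1913-11-30

Derivation:
·→ datewheel roll(n→159)
·← 1903-04-16
·→ datewheel pin(d→2270-01-26)
·← 2270-01-26
·→ datewheel weekday()
·← Wednesday
·→ datewheel roll(n→153)
·← 2270-06-28
·→ datewheel weekday()
·← Tuesday
·→ datewheel mhop(n→23)
·← 2272-05-28
·→ datewheel roll(n→-358)
·← 2271-06-05
·→ datewheel mhop(n→0)
·← 2271-06-05
·→ datewheel weekday()
·← Monday
·→ datewheel yhop(n→-2)
·← 2269-06-05
·→ datewheel pin(d→1911-03-23)
·← 1911-03-23
·→ datewheel mhop(n→32)
·← 1913-11-23
·→ datewheel gapto(d→1913-01-15)
·← -312
·→ datewheel monthend()
·← 1913-11-30
·→ datewheel mhop(n→33)
·← 1916-08-30
·→ datewheel pin(d→1862-08-23)
·← 1862-08-23
·→ datewheel roll(n→180)
·← 1863-02-19


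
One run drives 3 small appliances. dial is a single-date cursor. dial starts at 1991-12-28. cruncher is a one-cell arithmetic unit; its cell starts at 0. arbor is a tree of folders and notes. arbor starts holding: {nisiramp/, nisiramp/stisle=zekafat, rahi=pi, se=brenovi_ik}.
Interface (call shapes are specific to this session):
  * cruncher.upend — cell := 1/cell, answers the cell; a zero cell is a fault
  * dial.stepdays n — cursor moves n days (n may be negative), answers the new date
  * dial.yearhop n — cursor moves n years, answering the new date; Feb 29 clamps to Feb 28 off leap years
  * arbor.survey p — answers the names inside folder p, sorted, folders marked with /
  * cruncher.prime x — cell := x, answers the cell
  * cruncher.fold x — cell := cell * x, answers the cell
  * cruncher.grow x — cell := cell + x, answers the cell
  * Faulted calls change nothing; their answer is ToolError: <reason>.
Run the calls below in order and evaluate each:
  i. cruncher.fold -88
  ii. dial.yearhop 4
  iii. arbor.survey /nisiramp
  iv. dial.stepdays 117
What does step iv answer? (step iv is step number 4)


Answer: 1996-04-23

Derivation:
>>> fold x→-88
[out] 0
>>> yearhop n→4
[out] 1995-12-28
>>> survey p→/nisiramp
[out] [stisle]
>>> stepdays n→117
[out] 1996-04-23


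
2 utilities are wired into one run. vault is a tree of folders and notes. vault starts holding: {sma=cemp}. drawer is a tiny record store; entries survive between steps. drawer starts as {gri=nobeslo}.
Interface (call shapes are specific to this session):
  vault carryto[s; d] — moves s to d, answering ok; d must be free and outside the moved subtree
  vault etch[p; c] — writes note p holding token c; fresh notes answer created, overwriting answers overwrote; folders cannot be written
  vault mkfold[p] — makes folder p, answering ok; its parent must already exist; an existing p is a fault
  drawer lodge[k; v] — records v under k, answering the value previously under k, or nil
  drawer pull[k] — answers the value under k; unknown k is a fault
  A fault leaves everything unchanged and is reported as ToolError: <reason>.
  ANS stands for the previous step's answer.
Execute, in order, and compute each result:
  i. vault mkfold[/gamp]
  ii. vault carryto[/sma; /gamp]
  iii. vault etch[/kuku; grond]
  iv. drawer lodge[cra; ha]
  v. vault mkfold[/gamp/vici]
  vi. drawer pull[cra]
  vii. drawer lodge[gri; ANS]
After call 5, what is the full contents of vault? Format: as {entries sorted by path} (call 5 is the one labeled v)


Answer: {gamp/, gamp/vici/, kuku=grond, sma=cemp}

Derivation:
Act: vault mkfold[p→/gamp]
Obs: ok
Act: vault carryto[s→/sma; d→/gamp]
Obs: ToolError: exists
Act: vault etch[p→/kuku; c→grond]
Obs: created
Act: drawer lodge[k→cra; v→ha]
Obs: nil
Act: vault mkfold[p→/gamp/vici]
Obs: ok
Act: drawer pull[k→cra]
Obs: ha
Act: drawer lodge[k→gri; v→ANS]
Obs: nobeslo


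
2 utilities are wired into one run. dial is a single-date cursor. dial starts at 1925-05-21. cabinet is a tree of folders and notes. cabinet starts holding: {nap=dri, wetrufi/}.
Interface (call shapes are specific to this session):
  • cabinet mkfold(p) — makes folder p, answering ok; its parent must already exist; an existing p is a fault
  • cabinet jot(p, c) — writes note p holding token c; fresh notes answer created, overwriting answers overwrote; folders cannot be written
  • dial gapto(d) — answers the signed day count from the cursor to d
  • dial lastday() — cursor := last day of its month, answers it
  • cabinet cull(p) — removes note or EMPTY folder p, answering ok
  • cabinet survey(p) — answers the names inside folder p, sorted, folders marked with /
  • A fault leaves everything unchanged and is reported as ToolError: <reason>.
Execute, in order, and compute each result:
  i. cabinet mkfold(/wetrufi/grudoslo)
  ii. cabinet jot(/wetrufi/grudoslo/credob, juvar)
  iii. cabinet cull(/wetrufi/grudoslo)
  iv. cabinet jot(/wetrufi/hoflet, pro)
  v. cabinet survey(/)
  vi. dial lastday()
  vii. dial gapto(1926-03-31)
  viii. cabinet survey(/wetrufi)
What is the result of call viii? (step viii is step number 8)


Act: cabinet mkfold[p=/wetrufi/grudoslo]
Obs: ok
Act: cabinet jot[p=/wetrufi/grudoslo/credob; c=juvar]
Obs: created
Act: cabinet cull[p=/wetrufi/grudoslo]
Obs: ToolError: not empty
Act: cabinet jot[p=/wetrufi/hoflet; c=pro]
Obs: created
Act: cabinet survey[p=/]
Obs: [nap, wetrufi/]
Act: dial lastday[]
Obs: 1925-05-31
Act: dial gapto[d=1926-03-31]
Obs: 304
Act: cabinet survey[p=/wetrufi]
Obs: [grudoslo/, hoflet]

Answer: [grudoslo/, hoflet]


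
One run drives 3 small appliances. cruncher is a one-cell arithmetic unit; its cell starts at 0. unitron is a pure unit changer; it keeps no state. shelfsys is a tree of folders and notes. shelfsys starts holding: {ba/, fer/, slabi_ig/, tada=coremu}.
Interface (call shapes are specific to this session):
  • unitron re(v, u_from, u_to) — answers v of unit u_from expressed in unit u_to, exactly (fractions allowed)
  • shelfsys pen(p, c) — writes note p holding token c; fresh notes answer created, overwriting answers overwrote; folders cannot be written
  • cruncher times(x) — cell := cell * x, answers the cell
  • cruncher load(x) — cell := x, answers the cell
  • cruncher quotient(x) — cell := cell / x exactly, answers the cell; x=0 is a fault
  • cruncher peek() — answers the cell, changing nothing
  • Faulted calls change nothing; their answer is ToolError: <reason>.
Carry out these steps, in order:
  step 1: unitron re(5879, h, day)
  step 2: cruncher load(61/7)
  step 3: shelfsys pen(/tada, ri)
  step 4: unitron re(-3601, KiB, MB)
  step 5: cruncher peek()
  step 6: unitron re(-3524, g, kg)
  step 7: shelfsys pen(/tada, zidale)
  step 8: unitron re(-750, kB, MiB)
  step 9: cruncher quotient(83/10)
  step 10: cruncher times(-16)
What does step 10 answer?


Answer: -9760/581

Derivation:
! unitron re(v→5879, u_from→h, u_to→day) : 5879/24
! cruncher load(x→61/7) : 61/7
! shelfsys pen(p→/tada, c→ri) : overwrote
! unitron re(v→-3601, u_from→KiB, u_to→MB) : -57616/15625
! cruncher peek() : 61/7
! unitron re(v→-3524, u_from→g, u_to→kg) : -881/250
! shelfsys pen(p→/tada, c→zidale) : overwrote
! unitron re(v→-750, u_from→kB, u_to→MiB) : -46875/65536
! cruncher quotient(x→83/10) : 610/581
! cruncher times(x→-16) : -9760/581


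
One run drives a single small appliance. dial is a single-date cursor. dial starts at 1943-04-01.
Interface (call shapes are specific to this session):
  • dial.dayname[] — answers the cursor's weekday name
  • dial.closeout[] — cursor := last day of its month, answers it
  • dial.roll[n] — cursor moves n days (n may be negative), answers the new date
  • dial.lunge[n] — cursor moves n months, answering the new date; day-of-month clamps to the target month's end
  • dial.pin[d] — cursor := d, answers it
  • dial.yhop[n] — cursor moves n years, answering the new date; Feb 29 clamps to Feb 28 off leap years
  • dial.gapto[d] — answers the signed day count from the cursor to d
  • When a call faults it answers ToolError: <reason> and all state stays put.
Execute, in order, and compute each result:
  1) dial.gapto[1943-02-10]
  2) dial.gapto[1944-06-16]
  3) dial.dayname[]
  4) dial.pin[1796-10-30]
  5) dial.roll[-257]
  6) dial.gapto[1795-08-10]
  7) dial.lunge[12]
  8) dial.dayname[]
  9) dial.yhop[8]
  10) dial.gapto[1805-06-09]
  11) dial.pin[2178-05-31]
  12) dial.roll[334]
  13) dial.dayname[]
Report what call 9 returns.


Answer: 1805-02-16

Derivation:
==> gapto(d: 1943-02-10)
<== -50
==> gapto(d: 1944-06-16)
<== 442
==> dayname()
<== Thursday
==> pin(d: 1796-10-30)
<== 1796-10-30
==> roll(n: -257)
<== 1796-02-16
==> gapto(d: 1795-08-10)
<== -190
==> lunge(n: 12)
<== 1797-02-16
==> dayname()
<== Thursday
==> yhop(n: 8)
<== 1805-02-16
==> gapto(d: 1805-06-09)
<== 113
==> pin(d: 2178-05-31)
<== 2178-05-31
==> roll(n: 334)
<== 2179-04-30
==> dayname()
<== Friday


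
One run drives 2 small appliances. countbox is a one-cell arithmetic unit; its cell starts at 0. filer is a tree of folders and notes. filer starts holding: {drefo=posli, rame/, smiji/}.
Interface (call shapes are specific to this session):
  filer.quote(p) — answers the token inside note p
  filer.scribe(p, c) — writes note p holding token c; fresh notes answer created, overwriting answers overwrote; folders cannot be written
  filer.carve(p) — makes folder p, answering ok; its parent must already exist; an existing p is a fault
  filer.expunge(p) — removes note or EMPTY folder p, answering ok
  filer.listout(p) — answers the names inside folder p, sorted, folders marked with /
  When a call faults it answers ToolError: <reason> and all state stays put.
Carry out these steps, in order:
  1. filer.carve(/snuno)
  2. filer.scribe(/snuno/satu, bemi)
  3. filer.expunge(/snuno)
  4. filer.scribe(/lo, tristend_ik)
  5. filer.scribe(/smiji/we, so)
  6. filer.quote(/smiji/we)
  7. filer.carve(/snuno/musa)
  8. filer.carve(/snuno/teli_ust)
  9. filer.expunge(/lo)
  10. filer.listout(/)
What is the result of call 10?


>> filer.carve(p=/snuno)
<< ok
>> filer.scribe(p=/snuno/satu, c=bemi)
<< created
>> filer.expunge(p=/snuno)
<< ToolError: not empty
>> filer.scribe(p=/lo, c=tristend_ik)
<< created
>> filer.scribe(p=/smiji/we, c=so)
<< created
>> filer.quote(p=/smiji/we)
<< so
>> filer.carve(p=/snuno/musa)
<< ok
>> filer.carve(p=/snuno/teli_ust)
<< ok
>> filer.expunge(p=/lo)
<< ok
>> filer.listout(p=/)
<< [drefo, rame/, smiji/, snuno/]

Answer: [drefo, rame/, smiji/, snuno/]


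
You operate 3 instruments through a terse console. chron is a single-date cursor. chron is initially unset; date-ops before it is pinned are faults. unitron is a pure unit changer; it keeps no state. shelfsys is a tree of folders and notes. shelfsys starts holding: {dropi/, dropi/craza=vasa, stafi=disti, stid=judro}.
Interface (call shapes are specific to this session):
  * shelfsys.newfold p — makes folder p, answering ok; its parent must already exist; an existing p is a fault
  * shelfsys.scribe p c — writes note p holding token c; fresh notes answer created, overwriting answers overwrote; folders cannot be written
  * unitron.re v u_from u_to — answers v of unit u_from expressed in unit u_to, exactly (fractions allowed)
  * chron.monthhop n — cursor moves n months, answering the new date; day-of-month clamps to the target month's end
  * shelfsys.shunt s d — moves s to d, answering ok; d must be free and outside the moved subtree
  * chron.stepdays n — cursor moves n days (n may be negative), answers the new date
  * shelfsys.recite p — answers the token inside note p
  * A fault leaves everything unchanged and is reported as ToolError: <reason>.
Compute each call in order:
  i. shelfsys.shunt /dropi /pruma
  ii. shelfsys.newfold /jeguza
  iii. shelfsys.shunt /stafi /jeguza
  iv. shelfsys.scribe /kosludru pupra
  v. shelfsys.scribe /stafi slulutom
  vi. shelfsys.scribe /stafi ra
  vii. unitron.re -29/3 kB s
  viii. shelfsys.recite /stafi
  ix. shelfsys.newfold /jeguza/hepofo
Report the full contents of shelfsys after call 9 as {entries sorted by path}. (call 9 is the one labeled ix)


I call shelfsys.shunt with s='/dropi', d='/pruma', yielding ok.
Then shelfsys.newfold with p='/jeguza', → ok.
I run shelfsys.shunt with s='/stafi', d='/jeguza', → ToolError: exists.
I call shelfsys.scribe with p='/kosludru', c='pupra', → created.
I invoke shelfsys.scribe with p='/stafi', c='slulutom', giving overwrote.
I run shelfsys.scribe with p='/stafi', c='ra', and get overwrote.
I use unitron.re with v='-29/3', u_from='kB', u_to='s', and observe ToolError: incompatible units.
I run shelfsys.recite with p='/stafi', which returns ra.
I call shelfsys.newfold with p='/jeguza/hepofo', giving ok.

Answer: {jeguza/, jeguza/hepofo/, kosludru=pupra, pruma/, pruma/craza=vasa, stafi=ra, stid=judro}
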